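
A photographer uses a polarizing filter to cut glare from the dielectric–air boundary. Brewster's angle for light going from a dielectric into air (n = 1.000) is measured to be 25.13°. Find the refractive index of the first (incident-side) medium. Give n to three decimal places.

Brewster's law: tan θ_B = n₂/n₁ (light incident in a dielectric, refracted into air).
n₁ = n₂ / tan θ_B = 1.000 / tan 25.13° = 2.132.

n ≈ 2.132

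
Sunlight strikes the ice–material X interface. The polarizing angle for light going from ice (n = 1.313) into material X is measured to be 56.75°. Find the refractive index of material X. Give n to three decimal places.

n ≈ 2.003

Full polarization of the reflected beam means tan θ_B = n₂/n₁, where n₁ is the incident medium (ice).
n₂ = n₁ tan θ_B = 1.313 × tan 56.75° = 2.003.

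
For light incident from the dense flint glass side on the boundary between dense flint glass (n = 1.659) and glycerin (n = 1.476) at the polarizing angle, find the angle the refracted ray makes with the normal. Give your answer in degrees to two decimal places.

tan θ_B = n₂/n₁ = 1.476/1.659 = 0.8897, so θ_B = 41.66°.
Since θ_B + θ_t = 90° at Brewster incidence, θ_t = 90° − 41.66° = 48.34°.

θ_t ≈ 48.34°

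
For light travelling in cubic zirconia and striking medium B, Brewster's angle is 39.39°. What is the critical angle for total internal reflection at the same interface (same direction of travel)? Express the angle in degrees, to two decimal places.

θ_c ≈ 55.20°

From Brewster, n₂/n₁ = tan θ_B = tan 39.39° = 0.8211.
Then sin θ_c = n₂/n₁ = 0.8211, so θ_c = arcsin 0.8211 = 55.20°.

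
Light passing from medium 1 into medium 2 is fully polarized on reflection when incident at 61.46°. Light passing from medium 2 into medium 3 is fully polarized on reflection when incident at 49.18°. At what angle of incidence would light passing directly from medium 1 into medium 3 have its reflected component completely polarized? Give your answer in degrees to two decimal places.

tan θ_B(1→2) = n₂/n₁ = tan 61.46° = 1.8387.
tan θ_B(2→3) = n₃/n₂ = tan 49.18° = 1.1577.
n₃/n₁ = 2.1287. Then tan θ_B(1→3) = n₃/n₁, so θ_B(1→3) = arctan(2.1287) = 64.84°.

θ_B ≈ 64.84°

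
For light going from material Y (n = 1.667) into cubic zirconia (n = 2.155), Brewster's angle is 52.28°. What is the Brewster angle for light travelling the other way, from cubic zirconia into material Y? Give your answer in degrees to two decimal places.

θ_B' ≈ 37.72°

The two Brewster angles are complementary: θ_B' = 90° − θ_B = 90° − 52.28° = 37.72°.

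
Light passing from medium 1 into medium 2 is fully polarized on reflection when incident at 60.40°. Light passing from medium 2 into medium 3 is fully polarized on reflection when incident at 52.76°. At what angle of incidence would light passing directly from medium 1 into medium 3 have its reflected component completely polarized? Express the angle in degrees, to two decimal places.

tan θ_B(1→2) = n₂/n₁ = tan 60.40° = 1.7603.
tan θ_B(2→3) = n₃/n₂ = tan 52.76° = 1.3155.
n₃/n₁ = 2.3158. Then tan θ_B(1→3) = n₃/n₁, so θ_B(1→3) = arctan(2.3158) = 66.64°.

θ_B ≈ 66.64°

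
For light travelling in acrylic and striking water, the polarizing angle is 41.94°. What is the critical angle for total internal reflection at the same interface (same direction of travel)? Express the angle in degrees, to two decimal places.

θ_c ≈ 63.96°

From Brewster, n₂/n₁ = tan θ_B = tan 41.94° = 0.8985.
Then sin θ_c = n₂/n₁ = 0.8985, so θ_c = arcsin 0.8985 = 63.96°.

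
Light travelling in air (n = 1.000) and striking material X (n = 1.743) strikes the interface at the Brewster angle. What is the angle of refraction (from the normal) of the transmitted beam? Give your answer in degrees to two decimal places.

θ_t ≈ 29.84°

θ_B = arctan(n₂/n₁) = arctan(1.743/1.000) = 60.16°.
Since θ_B + θ_t = 90° at Brewster incidence, θ_t = 90° − 60.16° = 29.84°.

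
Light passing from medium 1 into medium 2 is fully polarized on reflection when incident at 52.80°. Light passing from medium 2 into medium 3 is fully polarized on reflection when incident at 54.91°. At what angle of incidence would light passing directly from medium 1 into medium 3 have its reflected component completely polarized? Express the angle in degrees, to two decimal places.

n₂/n₁ = tan 52.80° = 1.3175 and n₃/n₂ = tan 54.91° = 1.4234.
So n₃/n₁ = (n₂/n₁)(n₃/n₂) = 1.3175 × 1.4234 = 1.8752.
θ_B(1→3) = arctan(1.8752) = 61.93°.

θ_B ≈ 61.93°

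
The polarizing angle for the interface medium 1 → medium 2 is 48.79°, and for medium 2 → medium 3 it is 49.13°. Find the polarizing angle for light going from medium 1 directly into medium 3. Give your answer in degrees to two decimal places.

Each Brewster angle gives a ratio: n₂/n₁ = tan 48.79° = 1.1419, n₃/n₂ = tan 49.13° = 1.1557.
So n₃/n₁ = (n₂/n₁)(n₃/n₂) = 1.1419 × 1.1557 = 1.3196.
θ_B(1→3) = arctan(1.3196) = 52.85°.

θ_B ≈ 52.85°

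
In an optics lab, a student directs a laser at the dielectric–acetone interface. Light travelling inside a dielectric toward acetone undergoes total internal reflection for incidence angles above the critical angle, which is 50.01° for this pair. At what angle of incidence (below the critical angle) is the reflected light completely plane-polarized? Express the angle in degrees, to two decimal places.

sin θ_c = n₂/n₁, so n₂/n₁ = sin 50.01° = 0.7662.
Brewster: tan θ_B = n₂/n₁ = 0.7662.
θ_B = arctan(0.7662) = 37.46°.

θ_B ≈ 37.46°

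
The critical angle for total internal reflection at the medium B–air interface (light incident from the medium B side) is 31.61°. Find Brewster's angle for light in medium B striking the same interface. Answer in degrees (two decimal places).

At the critical angle sin θ_c = n₂/n₁, giving n₂/n₁ = sin 31.61° = 0.5241.
Then tan θ_B = n₂/n₁ = 0.5241, so θ_B = arctan 0.5241 = 27.66°.

θ_B ≈ 27.66°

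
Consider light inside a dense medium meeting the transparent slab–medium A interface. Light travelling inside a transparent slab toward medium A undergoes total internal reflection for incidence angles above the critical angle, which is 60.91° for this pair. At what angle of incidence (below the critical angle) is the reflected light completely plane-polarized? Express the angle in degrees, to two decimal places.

θ_B ≈ 41.15°

n₂/n₁ = sin θ_c = sin 60.91° = 0.8739.
tan θ_B equals the same ratio, so θ_B = arctan(0.8739) = 41.15°.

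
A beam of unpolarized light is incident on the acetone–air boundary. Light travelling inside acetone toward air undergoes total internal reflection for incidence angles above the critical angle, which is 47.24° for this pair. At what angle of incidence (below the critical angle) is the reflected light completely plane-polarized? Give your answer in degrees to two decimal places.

θ_B ≈ 36.29°

sin θ_c = n₂/n₁, so n₂/n₁ = sin 47.24° = 0.7342.
Brewster: tan θ_B = n₂/n₁ = 0.7342.
θ_B = arctan(0.7342) = 36.29°.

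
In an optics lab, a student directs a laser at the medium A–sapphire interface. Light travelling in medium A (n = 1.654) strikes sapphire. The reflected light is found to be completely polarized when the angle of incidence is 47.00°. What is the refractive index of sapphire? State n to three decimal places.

n ≈ 1.774

Full polarization of the reflected beam means tan θ_B = n₂/n₁, where n₁ is the incident medium (medium A).
n₂ = n₁ tan θ_B = 1.654 × tan 47.00° = 1.774.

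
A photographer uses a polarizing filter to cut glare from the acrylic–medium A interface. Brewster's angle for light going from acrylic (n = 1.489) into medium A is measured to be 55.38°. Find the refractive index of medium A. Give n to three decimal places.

Full polarization of the reflected beam means tan θ_B = n₂/n₁, where n₁ is the incident medium (acrylic).
n₂ = n₁ tan θ_B = 1.489 × tan 55.38° = 2.157.

n ≈ 2.157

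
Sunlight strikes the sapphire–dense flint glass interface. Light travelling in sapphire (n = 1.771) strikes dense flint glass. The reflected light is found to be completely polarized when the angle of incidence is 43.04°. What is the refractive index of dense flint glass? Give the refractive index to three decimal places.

Full polarization of the reflected beam means tan θ_B = n₂/n₁, where n₁ is the incident medium (sapphire).
n₂ = n₁ tan θ_B = 1.771 × tan 43.04° = 1.654.

n ≈ 1.654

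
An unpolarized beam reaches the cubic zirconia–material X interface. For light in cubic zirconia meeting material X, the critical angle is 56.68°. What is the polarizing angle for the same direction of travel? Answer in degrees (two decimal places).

θ_B ≈ 39.88°

sin θ_c = n₂/n₁, so n₂/n₁ = sin 56.68° = 0.8356.
Brewster: tan θ_B = n₂/n₁ = 0.8356.
θ_B = arctan(0.8356) = 39.88°.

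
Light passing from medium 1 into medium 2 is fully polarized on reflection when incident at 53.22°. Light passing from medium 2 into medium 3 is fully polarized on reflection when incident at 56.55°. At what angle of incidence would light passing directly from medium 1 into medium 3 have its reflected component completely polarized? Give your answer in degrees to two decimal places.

θ_B ≈ 63.72°

n₂/n₁ = tan 53.22° = 1.3377 and n₃/n₂ = tan 56.55° = 1.5137.
Multiplying, n₃/n₁ = 1.3377 × 1.5137 = 2.0249, and θ_B(1→3) = arctan 2.0249 = 63.72°.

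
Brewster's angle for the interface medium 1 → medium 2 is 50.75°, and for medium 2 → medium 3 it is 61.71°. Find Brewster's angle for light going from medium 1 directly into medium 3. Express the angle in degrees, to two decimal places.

θ_B ≈ 66.26°

tan θ_B(1→2) = n₂/n₁ = tan 50.75° = 1.2239.
tan θ_B(2→3) = n₃/n₂ = tan 61.71° = 1.8580.
n₃/n₁ = 2.2741. Then tan θ_B(1→3) = n₃/n₁, so θ_B(1→3) = arctan(2.2741) = 66.26°.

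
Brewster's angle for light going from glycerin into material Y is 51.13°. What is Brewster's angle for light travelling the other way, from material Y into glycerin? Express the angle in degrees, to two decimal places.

θ_B' ≈ 38.87°

Reversing the direction swaps n₁ and n₂, so tan θ_B' = 1/tan θ_B and θ_B' = 90° − θ_B.
Hence θ_B' = 90° − 51.13° = 38.87°.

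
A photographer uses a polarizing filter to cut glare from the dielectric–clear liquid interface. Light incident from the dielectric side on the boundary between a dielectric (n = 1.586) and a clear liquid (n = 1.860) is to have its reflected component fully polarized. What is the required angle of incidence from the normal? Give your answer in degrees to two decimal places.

The reflected p-component vanishes when tan θ_B = n₂/n₁.
Here n₂/n₁ = 1.860/1.586 = 1.1728, and Brewster's law gives tan θ_B = n₂/n₁. Taking the arctangent, θ_B = 49.55°.

θ_B ≈ 49.55°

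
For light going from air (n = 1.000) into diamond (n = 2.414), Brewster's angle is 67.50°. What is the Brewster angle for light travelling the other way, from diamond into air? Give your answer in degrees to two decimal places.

Reversing the direction swaps n₁ and n₂, so tan θ_B' = 1/tan θ_B and θ_B' = 90° − θ_B.
Hence θ_B' = 90° − 67.50° = 22.50°.

θ_B' ≈ 22.50°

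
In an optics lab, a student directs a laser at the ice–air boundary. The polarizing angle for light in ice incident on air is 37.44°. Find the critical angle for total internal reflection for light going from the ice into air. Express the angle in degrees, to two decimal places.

θ_c ≈ 49.97°

tan θ_B = n₂/n₁ = tan 37.44° = 0.7657.
Total internal reflection: sin θ_c = n₂/n₁ = 0.7657.
θ_c = arcsin(0.7657) = 49.97°.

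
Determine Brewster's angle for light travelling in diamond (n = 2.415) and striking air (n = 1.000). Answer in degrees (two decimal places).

Here n₂/n₁ = 1.000/2.415 = 0.4141, and Brewster's law gives tan θ_B = n₂/n₁. Taking the arctangent, θ_B = 22.49°.

θ_B ≈ 22.49°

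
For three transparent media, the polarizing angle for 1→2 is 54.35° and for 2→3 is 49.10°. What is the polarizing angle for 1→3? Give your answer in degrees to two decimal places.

n₂/n₁ = tan 54.35° = 1.3942 and n₃/n₂ = tan 49.10° = 1.1544.
So n₃/n₁ = (n₂/n₁)(n₃/n₂) = 1.3942 × 1.1544 = 1.6095.
θ_B(1→3) = arctan(1.6095) = 58.15°.

θ_B ≈ 58.15°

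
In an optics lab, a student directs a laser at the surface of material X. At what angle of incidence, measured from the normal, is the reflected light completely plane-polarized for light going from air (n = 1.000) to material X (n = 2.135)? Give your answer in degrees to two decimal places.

Brewster's condition: tan θ_B = n₂/n₁ = 2.135/1.000 = 2.1350.
So θ_B = arctan 2.1350 = 64.90°.

θ_B ≈ 64.90°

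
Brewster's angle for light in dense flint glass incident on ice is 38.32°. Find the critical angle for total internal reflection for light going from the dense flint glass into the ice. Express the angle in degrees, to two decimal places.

From Brewster, n₂/n₁ = tan θ_B = tan 38.32° = 0.7903.
Then sin θ_c = n₂/n₁ = 0.7903, so θ_c = arcsin 0.7903 = 52.22°.

θ_c ≈ 52.22°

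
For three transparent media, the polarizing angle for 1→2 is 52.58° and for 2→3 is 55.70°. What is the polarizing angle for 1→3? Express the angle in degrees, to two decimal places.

θ_B ≈ 62.44°

tan θ_B(1→2) = n₂/n₁ = tan 52.58° = 1.3070.
tan θ_B(2→3) = n₃/n₂ = tan 55.70° = 1.4659.
So n₃/n₁ = (n₂/n₁)(n₃/n₂) = 1.3070 × 1.4659 = 1.9160.
θ_B(1→3) = arctan(1.9160) = 62.44°.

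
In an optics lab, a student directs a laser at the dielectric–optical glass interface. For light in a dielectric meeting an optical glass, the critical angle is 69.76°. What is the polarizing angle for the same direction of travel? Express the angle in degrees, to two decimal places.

θ_B ≈ 43.18°

sin θ_c = n₂/n₁, so n₂/n₁ = sin 69.76° = 0.9383.
Brewster: tan θ_B = n₂/n₁ = 0.9383.
θ_B = arctan(0.9383) = 43.18°.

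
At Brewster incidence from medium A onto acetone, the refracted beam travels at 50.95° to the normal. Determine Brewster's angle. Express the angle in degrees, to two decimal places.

Since the reflected and refracted rays are at right angles at the polarizing angle, θ_B + θ_t = 90°.
θ_B = 90° − 50.95° = 39.05°.

θ_B ≈ 39.05°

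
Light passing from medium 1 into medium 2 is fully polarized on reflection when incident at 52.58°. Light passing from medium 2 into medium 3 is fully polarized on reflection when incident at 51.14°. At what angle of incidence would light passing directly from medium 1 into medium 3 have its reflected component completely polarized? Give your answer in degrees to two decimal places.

Each Brewster angle gives a ratio: n₂/n₁ = tan 52.58° = 1.3070, n₃/n₂ = tan 51.14° = 1.2411.
So n₃/n₁ = (n₂/n₁)(n₃/n₂) = 1.3070 × 1.2411 = 1.6221.
θ_B(1→3) = arctan(1.6221) = 58.35°.

θ_B ≈ 58.35°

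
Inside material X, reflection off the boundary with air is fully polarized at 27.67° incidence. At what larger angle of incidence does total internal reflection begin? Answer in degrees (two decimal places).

θ_c ≈ 31.62°

From Brewster, n₂/n₁ = tan θ_B = tan 27.67° = 0.5243.
Then sin θ_c = n₂/n₁ = 0.5243, so θ_c = arcsin 0.5243 = 31.62°.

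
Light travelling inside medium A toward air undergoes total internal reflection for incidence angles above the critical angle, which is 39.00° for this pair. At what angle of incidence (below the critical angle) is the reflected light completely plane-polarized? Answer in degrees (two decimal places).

θ_B ≈ 32.18°

sin θ_c = n₂/n₁, so n₂/n₁ = sin 39.00° = 0.6293.
Brewster: tan θ_B = n₂/n₁ = 0.6293.
θ_B = arctan(0.6293) = 32.18°.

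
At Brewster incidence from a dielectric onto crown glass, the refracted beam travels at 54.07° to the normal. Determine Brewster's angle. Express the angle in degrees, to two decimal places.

θ_B ≈ 35.93°

At Brewster's angle the reflected and refracted rays are perpendicular, so θ_B + θ_t = 90°.
θ_B = 90° − 54.07° = 35.93°.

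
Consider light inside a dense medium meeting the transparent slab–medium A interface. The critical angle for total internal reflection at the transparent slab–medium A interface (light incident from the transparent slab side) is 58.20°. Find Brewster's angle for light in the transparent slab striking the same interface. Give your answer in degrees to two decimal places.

θ_B ≈ 40.36°

n₂/n₁ = sin θ_c = sin 58.20° = 0.8499.
tan θ_B equals the same ratio, so θ_B = arctan(0.8499) = 40.36°.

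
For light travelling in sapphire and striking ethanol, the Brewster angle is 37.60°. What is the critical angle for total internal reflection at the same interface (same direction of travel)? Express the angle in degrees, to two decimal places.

n₂/n₁ = tan 37.60° = 0.7701; the critical angle satisfies sin θ_c = n₂/n₁.
θ_c = arcsin(0.7701) = 50.36°.

θ_c ≈ 50.36°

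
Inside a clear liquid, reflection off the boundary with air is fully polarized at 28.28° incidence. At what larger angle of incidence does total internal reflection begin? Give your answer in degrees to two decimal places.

θ_c ≈ 32.55°

tan θ_B = n₂/n₁ = tan 28.28° = 0.5380.
Total internal reflection: sin θ_c = n₂/n₁ = 0.5380.
θ_c = arcsin(0.5380) = 32.55°.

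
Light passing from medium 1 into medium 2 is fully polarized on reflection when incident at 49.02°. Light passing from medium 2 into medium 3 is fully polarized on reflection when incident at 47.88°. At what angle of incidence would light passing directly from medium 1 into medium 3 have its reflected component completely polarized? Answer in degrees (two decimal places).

θ_B ≈ 51.85°

tan θ_B(1→2) = n₂/n₁ = tan 49.02° = 1.1512.
tan θ_B(2→3) = n₃/n₂ = tan 47.88° = 1.1059.
Multiplying, n₃/n₁ = 1.1512 × 1.1059 = 1.2731, and θ_B(1→3) = arctan 1.2731 = 51.85°.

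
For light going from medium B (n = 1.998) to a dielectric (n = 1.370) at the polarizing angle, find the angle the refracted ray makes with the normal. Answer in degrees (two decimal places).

tan θ_B = n₂/n₁ = 1.370/1.998 = 0.6857, so θ_B = 34.44°.
At Brewster's angle the reflected and refracted rays are perpendicular, so θ_t = 90° − θ_B = 90° − 34.44° = 55.56°.

θ_t ≈ 55.56°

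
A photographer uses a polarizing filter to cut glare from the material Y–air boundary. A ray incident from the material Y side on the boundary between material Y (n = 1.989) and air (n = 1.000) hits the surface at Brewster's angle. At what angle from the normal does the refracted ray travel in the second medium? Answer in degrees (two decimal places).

θ_t ≈ 63.31°

tan θ_B = n₂/n₁ = 1.000/1.989 = 0.5028, so θ_B = 26.69°.
Since θ_B + θ_t = 90° at Brewster incidence, θ_t = 90° − 26.69° = 63.31°.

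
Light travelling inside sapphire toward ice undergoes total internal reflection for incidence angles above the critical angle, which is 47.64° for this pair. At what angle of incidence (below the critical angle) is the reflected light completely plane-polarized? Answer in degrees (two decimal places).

θ_B ≈ 36.46°

At the critical angle sin θ_c = n₂/n₁, giving n₂/n₁ = sin 47.64° = 0.7389.
Then tan θ_B = n₂/n₁ = 0.7389, so θ_B = arctan 0.7389 = 36.46°.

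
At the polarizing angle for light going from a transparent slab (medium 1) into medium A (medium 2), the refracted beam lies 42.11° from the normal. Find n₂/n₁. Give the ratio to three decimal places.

n₂/n₁ ≈ 1.106

At Brewster incidence θ_B = 90° − θ_t = 90° − 42.11° = 47.89°.
tan θ_B = n₂/n₁, so n₂/n₁ = tan 47.89° = 1.106.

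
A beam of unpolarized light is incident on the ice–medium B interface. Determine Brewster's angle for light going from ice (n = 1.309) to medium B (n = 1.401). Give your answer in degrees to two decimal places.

θ_B ≈ 46.94°

Here n₂/n₁ = 1.401/1.309 = 1.0703, and Brewster's law gives tan θ_B = n₂/n₁. Taking the arctangent, θ_B = 46.94°.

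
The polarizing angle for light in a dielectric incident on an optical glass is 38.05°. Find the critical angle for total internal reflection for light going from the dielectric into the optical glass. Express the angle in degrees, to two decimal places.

θ_c ≈ 51.51°

n₂/n₁ = tan 38.05° = 0.7827; the critical angle satisfies sin θ_c = n₂/n₁.
θ_c = arcsin(0.7827) = 51.51°.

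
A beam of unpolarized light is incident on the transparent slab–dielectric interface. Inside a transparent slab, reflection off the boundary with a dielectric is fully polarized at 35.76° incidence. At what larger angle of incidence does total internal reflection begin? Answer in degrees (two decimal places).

θ_c ≈ 46.07°

tan θ_B = n₂/n₁ = tan 35.76° = 0.7202.
Total internal reflection: sin θ_c = n₂/n₁ = 0.7202.
θ_c = arcsin(0.7202) = 46.07°.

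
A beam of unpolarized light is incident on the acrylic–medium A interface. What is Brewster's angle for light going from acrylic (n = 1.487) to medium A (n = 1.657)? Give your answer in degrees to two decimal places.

θ_B ≈ 48.10°

Here n₂/n₁ = 1.657/1.487 = 1.1143, and Brewster's law gives tan θ_B = n₂/n₁.
So θ_B = arctan 1.1143 = 48.10°.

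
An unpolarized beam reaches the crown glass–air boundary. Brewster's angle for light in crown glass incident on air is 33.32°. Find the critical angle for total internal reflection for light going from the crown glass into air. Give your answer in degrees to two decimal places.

θ_c ≈ 41.10°

n₂/n₁ = tan 33.32° = 0.6574; the critical angle satisfies sin θ_c = n₂/n₁.
θ_c = arcsin(0.6574) = 41.10°.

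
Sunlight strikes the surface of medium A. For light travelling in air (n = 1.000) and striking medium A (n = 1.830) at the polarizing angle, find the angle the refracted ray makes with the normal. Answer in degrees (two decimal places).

tan θ_B = n₂/n₁ = 1.830/1.000 = 1.8300, so θ_B = 61.35°.
At Brewster's angle the reflected and refracted rays are perpendicular, so θ_t = 90° − θ_B = 90° − 61.35° = 28.65°.

θ_t ≈ 28.65°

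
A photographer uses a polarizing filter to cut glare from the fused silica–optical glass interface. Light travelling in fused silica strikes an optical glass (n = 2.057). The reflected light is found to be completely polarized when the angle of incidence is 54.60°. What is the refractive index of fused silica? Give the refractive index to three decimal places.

Full polarization of the reflected beam means tan θ_B = n₂/n₁, where n₁ is the incident medium (fused silica).
n₁ = n₂ / tan θ_B = 2.057 / tan 54.60° = 1.462.

n ≈ 1.462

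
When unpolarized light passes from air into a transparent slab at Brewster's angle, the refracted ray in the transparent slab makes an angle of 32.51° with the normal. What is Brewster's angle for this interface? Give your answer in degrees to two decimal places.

Since the reflected and refracted rays are at right angles at the polarizing angle, θ_B + θ_t = 90°.
So θ_B = 90° − θ_t = 90° − 32.51° = 57.49°.

θ_B ≈ 57.49°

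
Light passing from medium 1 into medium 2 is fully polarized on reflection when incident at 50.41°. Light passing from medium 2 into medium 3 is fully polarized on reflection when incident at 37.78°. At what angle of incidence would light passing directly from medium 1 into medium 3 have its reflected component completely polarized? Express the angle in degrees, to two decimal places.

θ_B ≈ 43.15°

Each Brewster angle gives a ratio: n₂/n₁ = tan 50.41° = 1.2092, n₃/n₂ = tan 37.78° = 0.7751.
n₃/n₁ = 0.9373. Then tan θ_B(1→3) = n₃/n₁, so θ_B(1→3) = arctan(0.9373) = 43.15°.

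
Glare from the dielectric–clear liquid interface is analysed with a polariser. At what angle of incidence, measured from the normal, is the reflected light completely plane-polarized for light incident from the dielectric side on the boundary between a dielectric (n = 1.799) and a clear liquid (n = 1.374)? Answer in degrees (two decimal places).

Here n₂/n₁ = 1.374/1.799 = 0.7638, and Brewster's law gives tan θ_B = n₂/n₁. Taking the arctangent, θ_B = 37.37°.

θ_B ≈ 37.37°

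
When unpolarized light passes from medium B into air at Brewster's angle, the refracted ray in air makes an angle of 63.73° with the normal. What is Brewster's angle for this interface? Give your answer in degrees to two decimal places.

θ_B ≈ 26.27°

At Brewster's angle the reflected and refracted rays are perpendicular, so θ_B + θ_t = 90°.
So θ_B = 90° − θ_t = 90° − 63.73° = 26.27°.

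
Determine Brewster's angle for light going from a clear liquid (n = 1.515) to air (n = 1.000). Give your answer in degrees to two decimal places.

tan θ_B = n₂/n₁ = 1.000/1.515 = 0.6601.
θ_B = arctan(0.6601) = 33.43°.

θ_B ≈ 33.43°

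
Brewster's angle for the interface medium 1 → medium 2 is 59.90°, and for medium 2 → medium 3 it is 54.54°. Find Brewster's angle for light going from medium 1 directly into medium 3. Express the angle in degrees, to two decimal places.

θ_B ≈ 67.57°

tan θ_B(1→2) = n₂/n₁ = tan 59.90° = 1.7251.
tan θ_B(2→3) = n₃/n₂ = tan 54.54° = 1.4040.
Multiplying, n₃/n₁ = 1.7251 × 1.4040 = 2.4221, and θ_B(1→3) = arctan 2.4221 = 67.57°.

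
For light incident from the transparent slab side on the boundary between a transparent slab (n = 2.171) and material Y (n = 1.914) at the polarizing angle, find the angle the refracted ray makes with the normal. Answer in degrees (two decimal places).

θ_B = arctan(n₂/n₁) = arctan(1.914/2.171) = 41.40°.
The refracted ray is perpendicular to the reflected ray, so θ_t = 90° − θ_B = 48.60°.

θ_t ≈ 48.60°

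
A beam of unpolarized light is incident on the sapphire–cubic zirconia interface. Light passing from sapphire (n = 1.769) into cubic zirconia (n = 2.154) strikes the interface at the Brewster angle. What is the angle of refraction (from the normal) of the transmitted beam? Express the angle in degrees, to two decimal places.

θ_t ≈ 39.39°

θ_B = arctan(n₂/n₁) = arctan(2.154/1.769) = 50.61°.
Since θ_B + θ_t = 90° at Brewster incidence, θ_t = 90° − 50.61° = 39.39°.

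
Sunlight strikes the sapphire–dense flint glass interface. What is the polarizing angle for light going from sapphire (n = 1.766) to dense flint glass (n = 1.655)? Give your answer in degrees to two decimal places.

Brewster's condition: tan θ_B = n₂/n₁ = 1.655/1.766 = 0.9371.
θ_B = arctan(0.9371) = 43.14°.

θ_B ≈ 43.14°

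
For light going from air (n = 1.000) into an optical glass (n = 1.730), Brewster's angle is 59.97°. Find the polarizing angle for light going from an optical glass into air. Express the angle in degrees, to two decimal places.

θ_B' ≈ 30.03°

tan θ_B' = n₁/n₂ = 1/tan θ_B, so θ_B' = 90° − θ_B.
θ_B' = 90° − 59.97° = 30.03°.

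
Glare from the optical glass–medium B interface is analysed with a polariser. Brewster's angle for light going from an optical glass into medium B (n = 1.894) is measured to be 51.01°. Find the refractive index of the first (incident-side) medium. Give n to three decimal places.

n ≈ 1.533

Brewster's law: tan θ_B = n₂/n₁ (light incident in an optical glass, refracted into medium B).
n₁ = n₂ / tan θ_B = 1.894 / tan 51.01° = 1.533.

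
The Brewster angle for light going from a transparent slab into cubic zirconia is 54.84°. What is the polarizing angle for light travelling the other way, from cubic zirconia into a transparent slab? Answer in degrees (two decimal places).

tan θ_B' = n₁/n₂ = 1/tan θ_B, so θ_B' = 90° − θ_B.
θ_B' = 90° − 54.84° = 35.16°.

θ_B' ≈ 35.16°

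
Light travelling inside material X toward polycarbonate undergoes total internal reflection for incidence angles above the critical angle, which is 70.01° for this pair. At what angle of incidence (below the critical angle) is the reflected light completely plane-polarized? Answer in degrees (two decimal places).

θ_B ≈ 43.22°

n₂/n₁ = sin θ_c = sin 70.01° = 0.9398.
tan θ_B equals the same ratio, so θ_B = arctan(0.9398) = 43.22°.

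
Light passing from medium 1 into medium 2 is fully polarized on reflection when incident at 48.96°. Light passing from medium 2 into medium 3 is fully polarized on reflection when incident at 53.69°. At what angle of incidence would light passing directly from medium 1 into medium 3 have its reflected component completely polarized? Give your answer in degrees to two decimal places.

Each Brewster angle gives a ratio: n₂/n₁ = tan 48.96° = 1.1487, n₃/n₂ = tan 53.69° = 1.3608.
So n₃/n₁ = (n₂/n₁)(n₃/n₂) = 1.1487 × 1.3608 = 1.5633.
θ_B(1→3) = arctan(1.5633) = 57.39°.

θ_B ≈ 57.39°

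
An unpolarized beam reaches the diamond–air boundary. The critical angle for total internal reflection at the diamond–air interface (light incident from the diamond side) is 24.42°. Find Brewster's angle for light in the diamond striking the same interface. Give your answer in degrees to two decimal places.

θ_B ≈ 22.46°

sin θ_c = n₂/n₁, so n₂/n₁ = sin 24.42° = 0.4134.
Brewster: tan θ_B = n₂/n₁ = 0.4134.
θ_B = arctan(0.4134) = 22.46°.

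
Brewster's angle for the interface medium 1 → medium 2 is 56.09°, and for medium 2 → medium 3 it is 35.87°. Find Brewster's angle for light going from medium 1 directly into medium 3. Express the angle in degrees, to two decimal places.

tan θ_B(1→2) = n₂/n₁ = tan 56.09° = 1.4876.
tan θ_B(2→3) = n₃/n₂ = tan 35.87° = 0.7231.
So n₃/n₁ = (n₂/n₁)(n₃/n₂) = 1.4876 × 0.7231 = 1.0757.
θ_B(1→3) = arctan(1.0757) = 47.09°.

θ_B ≈ 47.09°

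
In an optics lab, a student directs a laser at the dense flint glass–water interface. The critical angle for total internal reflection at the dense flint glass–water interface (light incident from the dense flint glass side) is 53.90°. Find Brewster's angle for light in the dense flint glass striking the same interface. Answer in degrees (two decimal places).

θ_B ≈ 38.94°

sin θ_c = n₂/n₁, so n₂/n₁ = sin 53.90° = 0.8080.
Brewster: tan θ_B = n₂/n₁ = 0.8080.
θ_B = arctan(0.8080) = 38.94°.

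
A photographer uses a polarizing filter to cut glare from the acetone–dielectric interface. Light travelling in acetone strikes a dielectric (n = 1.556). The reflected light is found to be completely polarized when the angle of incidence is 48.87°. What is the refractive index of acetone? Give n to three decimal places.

Full polarization of the reflected beam means tan θ_B = n₂/n₁, where n₁ is the incident medium (acetone).
n₁ = n₂ / tan θ_B = 1.556 / tan 48.87° = 1.359.

n ≈ 1.359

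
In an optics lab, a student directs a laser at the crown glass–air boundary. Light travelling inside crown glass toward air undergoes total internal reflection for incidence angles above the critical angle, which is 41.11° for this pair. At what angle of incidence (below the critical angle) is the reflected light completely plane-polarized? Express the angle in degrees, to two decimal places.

sin θ_c = n₂/n₁, so n₂/n₁ = sin 41.11° = 0.6575.
Brewster: tan θ_B = n₂/n₁ = 0.6575.
θ_B = arctan(0.6575) = 33.33°.

θ_B ≈ 33.33°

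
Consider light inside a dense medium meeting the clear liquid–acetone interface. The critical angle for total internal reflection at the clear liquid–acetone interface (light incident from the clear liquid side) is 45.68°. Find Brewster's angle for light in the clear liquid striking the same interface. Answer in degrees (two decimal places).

θ_B ≈ 35.58°

n₂/n₁ = sin θ_c = sin 45.68° = 0.7154.
tan θ_B equals the same ratio, so θ_B = arctan(0.7154) = 35.58°.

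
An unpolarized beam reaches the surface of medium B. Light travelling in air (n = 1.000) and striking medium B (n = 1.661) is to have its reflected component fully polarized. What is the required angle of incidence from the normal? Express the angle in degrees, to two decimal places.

θ_B ≈ 58.95°

Brewster's condition: tan θ_B = n₂/n₁ = 1.661/1.000 = 1.6610. Taking the arctangent, θ_B = 58.95°.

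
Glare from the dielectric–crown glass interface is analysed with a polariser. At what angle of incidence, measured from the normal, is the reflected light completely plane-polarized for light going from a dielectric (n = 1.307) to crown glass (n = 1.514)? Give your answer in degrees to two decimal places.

θ_B ≈ 49.20°

The reflected p-component vanishes when tan θ_B = n₂/n₁.
tan θ_B = n₂/n₁ = 1.514/1.307 = 1.1584.
θ_B = arctan(1.1584) = 49.20°.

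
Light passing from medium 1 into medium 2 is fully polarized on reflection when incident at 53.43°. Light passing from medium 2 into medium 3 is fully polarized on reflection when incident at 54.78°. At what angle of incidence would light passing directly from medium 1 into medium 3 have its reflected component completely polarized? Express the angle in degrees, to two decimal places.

Each Brewster angle gives a ratio: n₂/n₁ = tan 53.43° = 1.3480, n₃/n₂ = tan 54.78° = 1.4165.
So n₃/n₁ = (n₂/n₁)(n₃/n₂) = 1.3480 × 1.4165 = 1.9095.
θ_B(1→3) = arctan(1.9095) = 62.36°.

θ_B ≈ 62.36°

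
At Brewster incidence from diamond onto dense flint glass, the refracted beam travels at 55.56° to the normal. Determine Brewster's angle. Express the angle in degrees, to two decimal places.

Since the reflected and refracted rays are at right angles at the polarizing angle, θ_B + θ_t = 90°.
So θ_B = 90° − θ_t = 90° − 55.56° = 34.44°.

θ_B ≈ 34.44°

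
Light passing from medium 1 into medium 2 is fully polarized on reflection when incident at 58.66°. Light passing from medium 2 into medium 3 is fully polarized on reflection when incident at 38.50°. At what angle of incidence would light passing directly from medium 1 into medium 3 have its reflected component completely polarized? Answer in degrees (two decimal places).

Each Brewster angle gives a ratio: n₂/n₁ = tan 58.66° = 1.6421, n₃/n₂ = tan 38.50° = 0.7954.
Multiplying, n₃/n₁ = 1.6421 × 0.7954 = 1.3062, and θ_B(1→3) = arctan 1.3062 = 52.56°.

θ_B ≈ 52.56°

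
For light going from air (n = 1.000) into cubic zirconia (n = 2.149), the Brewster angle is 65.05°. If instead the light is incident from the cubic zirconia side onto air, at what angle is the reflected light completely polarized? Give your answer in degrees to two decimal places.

Reversing the direction swaps n₁ and n₂, so tan θ_B' = 1/tan θ_B and θ_B' = 90° − θ_B.
Hence θ_B' = 90° − 65.05° = 24.95°.

θ_B' ≈ 24.95°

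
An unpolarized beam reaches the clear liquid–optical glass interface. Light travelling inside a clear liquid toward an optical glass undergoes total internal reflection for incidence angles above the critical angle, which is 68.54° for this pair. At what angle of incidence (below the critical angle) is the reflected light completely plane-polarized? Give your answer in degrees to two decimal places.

θ_B ≈ 42.94°

n₂/n₁ = sin θ_c = sin 68.54° = 0.9307.
tan θ_B equals the same ratio, so θ_B = arctan(0.9307) = 42.94°.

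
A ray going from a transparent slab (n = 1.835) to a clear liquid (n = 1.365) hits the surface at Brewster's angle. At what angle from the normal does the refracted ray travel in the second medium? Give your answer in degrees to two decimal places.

θ_t ≈ 53.36°

tan θ_B = n₂/n₁ = 1.365/1.835 = 0.7439, so θ_B = 36.64°.
At Brewster's angle the reflected and refracted rays are perpendicular, so θ_t = 90° − θ_B = 90° − 36.64° = 53.36°.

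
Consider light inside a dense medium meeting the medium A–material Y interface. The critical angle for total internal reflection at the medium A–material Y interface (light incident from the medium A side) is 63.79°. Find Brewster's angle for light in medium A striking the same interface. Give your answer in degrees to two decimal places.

θ_B ≈ 41.90°

n₂/n₁ = sin θ_c = sin 63.79° = 0.8972.
tan θ_B equals the same ratio, so θ_B = arctan(0.8972) = 41.90°.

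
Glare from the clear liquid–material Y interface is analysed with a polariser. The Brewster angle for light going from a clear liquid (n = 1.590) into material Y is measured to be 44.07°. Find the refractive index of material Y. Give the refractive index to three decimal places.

Brewster's law: tan θ_B = n₂/n₁ (light incident in a clear liquid, refracted into material Y).
n₂ = n₁ tan θ_B = 1.590 × tan 44.07° = 1.539.

n ≈ 1.539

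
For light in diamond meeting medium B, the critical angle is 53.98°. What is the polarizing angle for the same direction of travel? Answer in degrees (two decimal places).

At the critical angle sin θ_c = n₂/n₁, giving n₂/n₁ = sin 53.98° = 0.8088.
Then tan θ_B = n₂/n₁ = 0.8088, so θ_B = arctan 0.8088 = 38.97°.

θ_B ≈ 38.97°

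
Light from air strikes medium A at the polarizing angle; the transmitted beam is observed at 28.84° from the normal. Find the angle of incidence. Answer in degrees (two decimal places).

Brewster's condition makes the reflected and refracted beams perpendicular: θ_B + θ_t = 90°.
θ_B = 90° − 28.84° = 61.16°.

θ_B ≈ 61.16°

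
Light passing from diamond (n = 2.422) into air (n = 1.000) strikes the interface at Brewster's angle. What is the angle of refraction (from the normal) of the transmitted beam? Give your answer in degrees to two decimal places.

θ_t ≈ 67.57°

tan θ_B = n₂/n₁ = 1.000/2.422 = 0.4129, so θ_B = 22.43°.
Since θ_B + θ_t = 90° at Brewster incidence, θ_t = 90° − 22.43° = 67.57°.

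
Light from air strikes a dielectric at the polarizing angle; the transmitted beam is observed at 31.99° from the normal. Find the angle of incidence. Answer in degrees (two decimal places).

θ_B ≈ 58.01°

Since the reflected and refracted rays are at right angles at the polarizing angle, θ_B + θ_t = 90°.
So θ_B = 90° − θ_t = 90° − 31.99° = 58.01°.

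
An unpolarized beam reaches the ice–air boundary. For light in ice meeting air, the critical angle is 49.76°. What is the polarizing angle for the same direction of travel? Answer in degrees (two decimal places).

sin θ_c = n₂/n₁, so n₂/n₁ = sin 49.76° = 0.7633.
Brewster: tan θ_B = n₂/n₁ = 0.7633.
θ_B = arctan(0.7633) = 37.36°.

θ_B ≈ 37.36°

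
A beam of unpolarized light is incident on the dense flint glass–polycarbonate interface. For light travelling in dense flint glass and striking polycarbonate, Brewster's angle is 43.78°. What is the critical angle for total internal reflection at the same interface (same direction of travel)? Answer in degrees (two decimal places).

θ_c ≈ 73.39°

tan θ_B = n₂/n₁ = tan 43.78° = 0.9583.
Total internal reflection: sin θ_c = n₂/n₁ = 0.9583.
θ_c = arcsin(0.9583) = 73.39°.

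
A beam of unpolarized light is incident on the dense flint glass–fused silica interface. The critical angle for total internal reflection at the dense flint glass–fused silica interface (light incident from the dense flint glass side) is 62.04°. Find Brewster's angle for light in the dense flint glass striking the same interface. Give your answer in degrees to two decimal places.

θ_B ≈ 41.45°

sin θ_c = n₂/n₁, so n₂/n₁ = sin 62.04° = 0.8833.
Brewster: tan θ_B = n₂/n₁ = 0.8833.
θ_B = arctan(0.8833) = 41.45°.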